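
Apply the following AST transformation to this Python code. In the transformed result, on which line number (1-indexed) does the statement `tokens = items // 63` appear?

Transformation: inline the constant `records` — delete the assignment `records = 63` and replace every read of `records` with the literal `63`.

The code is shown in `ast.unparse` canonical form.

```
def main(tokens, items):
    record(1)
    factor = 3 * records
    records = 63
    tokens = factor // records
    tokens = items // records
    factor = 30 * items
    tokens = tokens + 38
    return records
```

Transformed code:
def main(tokens, items):
    record(1)
    factor = 3 * 63
    tokens = factor // 63
    tokens = items // 63
    factor = 30 * items
    tokens = tokens + 38
    return 63

5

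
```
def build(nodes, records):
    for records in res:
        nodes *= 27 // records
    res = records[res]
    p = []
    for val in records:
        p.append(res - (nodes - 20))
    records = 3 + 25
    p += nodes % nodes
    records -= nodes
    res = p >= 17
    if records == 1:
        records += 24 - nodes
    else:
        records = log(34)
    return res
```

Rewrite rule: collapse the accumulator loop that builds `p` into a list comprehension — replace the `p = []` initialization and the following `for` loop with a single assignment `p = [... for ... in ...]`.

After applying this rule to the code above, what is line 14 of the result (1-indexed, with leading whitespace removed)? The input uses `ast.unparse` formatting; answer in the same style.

return res

Transformed code:
def build(nodes, records):
    for records in res:
        nodes *= 27 // records
    res = records[res]
    p = [res - (nodes - 20) for val in records]
    records = 3 + 25
    p += nodes % nodes
    records -= nodes
    res = p >= 17
    if records == 1:
        records += 24 - nodes
    else:
        records = log(34)
    return res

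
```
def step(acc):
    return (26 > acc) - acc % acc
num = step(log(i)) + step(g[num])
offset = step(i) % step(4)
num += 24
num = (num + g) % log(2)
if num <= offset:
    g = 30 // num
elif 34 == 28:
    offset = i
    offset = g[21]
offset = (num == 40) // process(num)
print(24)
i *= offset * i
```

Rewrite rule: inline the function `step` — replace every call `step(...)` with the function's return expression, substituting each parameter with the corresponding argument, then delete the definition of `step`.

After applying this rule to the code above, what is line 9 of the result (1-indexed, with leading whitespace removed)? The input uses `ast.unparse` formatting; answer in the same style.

offset = g[21]

Transformed code:
num = (26 > log(i)) - log(i) % log(i) + ((26 > g[num]) - g[num] % g[num])
offset = ((26 > i) - i % i) % ((26 > 4) - 4 % 4)
num += 24
num = (num + g) % log(2)
if num <= offset:
    g = 30 // num
elif 34 == 28:
    offset = i
    offset = g[21]
offset = (num == 40) // process(num)
print(24)
i *= offset * i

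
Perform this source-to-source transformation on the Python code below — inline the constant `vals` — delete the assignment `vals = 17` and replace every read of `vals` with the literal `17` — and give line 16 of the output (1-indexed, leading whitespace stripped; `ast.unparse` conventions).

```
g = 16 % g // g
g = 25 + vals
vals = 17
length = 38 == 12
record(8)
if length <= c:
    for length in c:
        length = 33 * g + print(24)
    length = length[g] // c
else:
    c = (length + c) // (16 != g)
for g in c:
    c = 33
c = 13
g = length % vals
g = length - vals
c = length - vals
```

Transformed code:
g = 16 % g // g
g = 25 + 17
length = 38 == 12
record(8)
if length <= c:
    for length in c:
        length = 33 * g + print(24)
    length = length[g] // c
else:
    c = (length + c) // (16 != g)
for g in c:
    c = 33
c = 13
g = length % 17
g = length - 17
c = length - 17

c = length - 17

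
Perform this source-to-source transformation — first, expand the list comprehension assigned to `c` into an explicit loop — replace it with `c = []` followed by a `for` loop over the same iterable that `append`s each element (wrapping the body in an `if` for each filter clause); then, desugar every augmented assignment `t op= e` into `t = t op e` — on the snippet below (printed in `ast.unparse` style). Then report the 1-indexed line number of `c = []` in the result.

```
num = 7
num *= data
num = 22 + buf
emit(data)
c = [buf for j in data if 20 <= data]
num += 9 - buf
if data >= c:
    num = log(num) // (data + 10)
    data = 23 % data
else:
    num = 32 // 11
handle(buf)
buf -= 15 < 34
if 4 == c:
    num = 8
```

Transformed code:
num = 7
num = num * data
num = 22 + buf
emit(data)
c = []
for j in data:
    if 20 <= data:
        c.append(buf)
num = num + (9 - buf)
if data >= c:
    num = log(num) // (data + 10)
    data = 23 % data
else:
    num = 32 // 11
handle(buf)
buf = buf - (15 < 34)
if 4 == c:
    num = 8

5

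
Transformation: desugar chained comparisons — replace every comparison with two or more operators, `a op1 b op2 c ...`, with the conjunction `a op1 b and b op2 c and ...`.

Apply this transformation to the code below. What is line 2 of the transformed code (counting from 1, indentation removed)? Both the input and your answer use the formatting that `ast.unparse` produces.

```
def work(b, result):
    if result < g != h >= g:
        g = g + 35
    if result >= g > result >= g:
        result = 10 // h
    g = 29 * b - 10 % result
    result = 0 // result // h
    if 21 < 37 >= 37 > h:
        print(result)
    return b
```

if result < g and g != h and (h >= g):

Transformed code:
def work(b, result):
    if result < g and g != h and (h >= g):
        g = g + 35
    if result >= g and g > result and (result >= g):
        result = 10 // h
    g = 29 * b - 10 % result
    result = 0 // result // h
    if 21 < 37 and 37 >= 37 and (37 > h):
        print(result)
    return b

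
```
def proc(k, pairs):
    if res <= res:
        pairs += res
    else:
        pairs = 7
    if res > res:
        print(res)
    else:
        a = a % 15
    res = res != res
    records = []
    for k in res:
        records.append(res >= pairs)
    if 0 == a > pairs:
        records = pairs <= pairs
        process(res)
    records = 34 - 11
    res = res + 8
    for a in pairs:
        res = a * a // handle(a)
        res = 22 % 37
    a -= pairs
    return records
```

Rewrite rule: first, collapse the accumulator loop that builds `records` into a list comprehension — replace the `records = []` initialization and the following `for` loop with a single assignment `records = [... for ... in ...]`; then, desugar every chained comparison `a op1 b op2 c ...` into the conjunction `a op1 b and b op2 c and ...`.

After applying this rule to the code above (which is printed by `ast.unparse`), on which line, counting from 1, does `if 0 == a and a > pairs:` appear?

Transformed code:
def proc(k, pairs):
    if res <= res:
        pairs += res
    else:
        pairs = 7
    if res > res:
        print(res)
    else:
        a = a % 15
    res = res != res
    records = [res >= pairs for k in res]
    if 0 == a and a > pairs:
        records = pairs <= pairs
        process(res)
    records = 34 - 11
    res = res + 8
    for a in pairs:
        res = a * a // handle(a)
        res = 22 % 37
    a -= pairs
    return records

12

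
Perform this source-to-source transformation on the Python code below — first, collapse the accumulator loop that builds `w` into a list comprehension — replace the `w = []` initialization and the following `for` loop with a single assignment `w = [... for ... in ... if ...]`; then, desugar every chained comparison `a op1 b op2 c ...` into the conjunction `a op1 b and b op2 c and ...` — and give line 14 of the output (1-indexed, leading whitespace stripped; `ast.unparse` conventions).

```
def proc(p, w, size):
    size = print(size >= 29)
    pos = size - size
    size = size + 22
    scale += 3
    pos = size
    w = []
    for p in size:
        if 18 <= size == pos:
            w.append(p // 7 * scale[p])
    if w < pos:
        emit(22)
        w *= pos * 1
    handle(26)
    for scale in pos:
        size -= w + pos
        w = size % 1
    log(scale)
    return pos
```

w = size % 1

Transformed code:
def proc(p, w, size):
    size = print(size >= 29)
    pos = size - size
    size = size + 22
    scale += 3
    pos = size
    w = [p // 7 * scale[p] for p in size if 18 <= size and size == pos]
    if w < pos:
        emit(22)
        w *= pos * 1
    handle(26)
    for scale in pos:
        size -= w + pos
        w = size % 1
    log(scale)
    return pos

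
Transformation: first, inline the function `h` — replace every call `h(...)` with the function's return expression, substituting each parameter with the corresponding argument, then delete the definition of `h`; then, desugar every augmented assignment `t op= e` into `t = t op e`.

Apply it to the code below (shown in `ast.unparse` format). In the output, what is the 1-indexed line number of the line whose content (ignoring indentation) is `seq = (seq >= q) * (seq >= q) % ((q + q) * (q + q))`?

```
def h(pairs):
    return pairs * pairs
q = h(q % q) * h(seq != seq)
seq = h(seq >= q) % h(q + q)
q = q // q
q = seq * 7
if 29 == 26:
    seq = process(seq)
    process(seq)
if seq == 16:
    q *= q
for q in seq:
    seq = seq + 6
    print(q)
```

Transformed code:
q = q % q * (q % q) * ((seq != seq) * (seq != seq))
seq = (seq >= q) * (seq >= q) % ((q + q) * (q + q))
q = q // q
q = seq * 7
if 29 == 26:
    seq = process(seq)
    process(seq)
if seq == 16:
    q = q * q
for q in seq:
    seq = seq + 6
    print(q)

2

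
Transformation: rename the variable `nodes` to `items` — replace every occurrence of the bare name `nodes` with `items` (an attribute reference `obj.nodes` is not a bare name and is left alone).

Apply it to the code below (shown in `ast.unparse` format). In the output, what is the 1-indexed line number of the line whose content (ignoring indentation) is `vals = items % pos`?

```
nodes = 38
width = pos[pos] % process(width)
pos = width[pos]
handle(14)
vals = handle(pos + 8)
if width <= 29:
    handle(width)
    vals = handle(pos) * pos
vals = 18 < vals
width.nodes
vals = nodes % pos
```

Transformed code:
items = 38
width = pos[pos] % process(width)
pos = width[pos]
handle(14)
vals = handle(pos + 8)
if width <= 29:
    handle(width)
    vals = handle(pos) * pos
vals = 18 < vals
width.nodes
vals = items % pos

11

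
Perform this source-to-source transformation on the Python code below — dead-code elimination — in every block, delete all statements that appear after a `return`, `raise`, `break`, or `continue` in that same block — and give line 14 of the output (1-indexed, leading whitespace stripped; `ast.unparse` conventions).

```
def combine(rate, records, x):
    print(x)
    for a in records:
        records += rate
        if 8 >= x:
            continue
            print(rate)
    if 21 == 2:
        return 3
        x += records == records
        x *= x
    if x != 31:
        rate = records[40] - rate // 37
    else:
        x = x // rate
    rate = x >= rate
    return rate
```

Transformed code:
def combine(rate, records, x):
    print(x)
    for a in records:
        records += rate
        if 8 >= x:
            continue
    if 21 == 2:
        return 3
    if x != 31:
        rate = records[40] - rate // 37
    else:
        x = x // rate
    rate = x >= rate
    return rate

return rate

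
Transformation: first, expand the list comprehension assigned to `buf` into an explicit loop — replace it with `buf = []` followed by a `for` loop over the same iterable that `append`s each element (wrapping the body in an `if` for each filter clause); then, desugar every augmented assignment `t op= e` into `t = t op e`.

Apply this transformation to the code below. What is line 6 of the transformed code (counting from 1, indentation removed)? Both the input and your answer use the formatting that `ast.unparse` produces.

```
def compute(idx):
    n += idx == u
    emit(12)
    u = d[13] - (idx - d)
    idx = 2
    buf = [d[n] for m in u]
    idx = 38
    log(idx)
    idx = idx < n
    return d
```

Transformed code:
def compute(idx):
    n = n + (idx == u)
    emit(12)
    u = d[13] - (idx - d)
    idx = 2
    buf = []
    for m in u:
        buf.append(d[n])
    idx = 38
    log(idx)
    idx = idx < n
    return d

buf = []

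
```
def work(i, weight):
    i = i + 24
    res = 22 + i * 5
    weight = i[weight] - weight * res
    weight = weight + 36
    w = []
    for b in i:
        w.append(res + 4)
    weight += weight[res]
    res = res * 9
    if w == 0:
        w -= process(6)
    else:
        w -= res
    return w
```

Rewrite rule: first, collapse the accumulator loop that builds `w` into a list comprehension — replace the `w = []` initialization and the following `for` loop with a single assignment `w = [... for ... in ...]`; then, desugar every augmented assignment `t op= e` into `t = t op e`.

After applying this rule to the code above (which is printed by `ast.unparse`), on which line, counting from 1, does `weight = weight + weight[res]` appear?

Transformed code:
def work(i, weight):
    i = i + 24
    res = 22 + i * 5
    weight = i[weight] - weight * res
    weight = weight + 36
    w = [res + 4 for b in i]
    weight = weight + weight[res]
    res = res * 9
    if w == 0:
        w = w - process(6)
    else:
        w = w - res
    return w

7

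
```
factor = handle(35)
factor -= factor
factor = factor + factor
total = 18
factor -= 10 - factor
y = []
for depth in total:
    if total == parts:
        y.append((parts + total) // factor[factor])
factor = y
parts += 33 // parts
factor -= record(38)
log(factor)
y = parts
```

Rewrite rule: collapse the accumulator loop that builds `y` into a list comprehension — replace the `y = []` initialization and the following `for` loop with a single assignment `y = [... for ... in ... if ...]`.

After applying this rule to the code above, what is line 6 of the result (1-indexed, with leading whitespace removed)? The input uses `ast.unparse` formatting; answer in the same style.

Transformed code:
factor = handle(35)
factor -= factor
factor = factor + factor
total = 18
factor -= 10 - factor
y = [(parts + total) // factor[factor] for depth in total if total == parts]
factor = y
parts += 33 // parts
factor -= record(38)
log(factor)
y = parts

y = [(parts + total) // factor[factor] for depth in total if total == parts]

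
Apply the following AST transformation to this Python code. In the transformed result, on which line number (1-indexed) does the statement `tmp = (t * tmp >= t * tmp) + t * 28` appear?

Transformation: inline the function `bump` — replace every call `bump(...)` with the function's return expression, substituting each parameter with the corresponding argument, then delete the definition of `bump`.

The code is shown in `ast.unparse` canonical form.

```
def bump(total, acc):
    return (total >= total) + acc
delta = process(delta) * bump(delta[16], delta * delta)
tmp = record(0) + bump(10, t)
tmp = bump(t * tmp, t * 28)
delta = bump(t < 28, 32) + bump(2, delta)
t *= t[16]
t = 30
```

3

Transformed code:
delta = process(delta) * ((delta[16] >= delta[16]) + delta * delta)
tmp = record(0) + ((10 >= 10) + t)
tmp = (t * tmp >= t * tmp) + t * 28
delta = ((t < 28) >= (t < 28)) + 32 + ((2 >= 2) + delta)
t *= t[16]
t = 30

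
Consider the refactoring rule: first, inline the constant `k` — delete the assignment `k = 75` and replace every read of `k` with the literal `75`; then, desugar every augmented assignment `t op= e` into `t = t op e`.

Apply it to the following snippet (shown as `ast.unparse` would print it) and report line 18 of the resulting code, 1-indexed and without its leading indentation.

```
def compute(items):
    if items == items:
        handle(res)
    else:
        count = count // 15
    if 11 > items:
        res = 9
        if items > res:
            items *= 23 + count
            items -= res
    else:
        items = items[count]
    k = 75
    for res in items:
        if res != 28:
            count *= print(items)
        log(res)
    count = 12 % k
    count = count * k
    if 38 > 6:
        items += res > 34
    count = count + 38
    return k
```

Transformed code:
def compute(items):
    if items == items:
        handle(res)
    else:
        count = count // 15
    if 11 > items:
        res = 9
        if items > res:
            items = items * (23 + count)
            items = items - res
    else:
        items = items[count]
    for res in items:
        if res != 28:
            count = count * print(items)
        log(res)
    count = 12 % 75
    count = count * 75
    if 38 > 6:
        items = items + (res > 34)
    count = count + 38
    return 75

count = count * 75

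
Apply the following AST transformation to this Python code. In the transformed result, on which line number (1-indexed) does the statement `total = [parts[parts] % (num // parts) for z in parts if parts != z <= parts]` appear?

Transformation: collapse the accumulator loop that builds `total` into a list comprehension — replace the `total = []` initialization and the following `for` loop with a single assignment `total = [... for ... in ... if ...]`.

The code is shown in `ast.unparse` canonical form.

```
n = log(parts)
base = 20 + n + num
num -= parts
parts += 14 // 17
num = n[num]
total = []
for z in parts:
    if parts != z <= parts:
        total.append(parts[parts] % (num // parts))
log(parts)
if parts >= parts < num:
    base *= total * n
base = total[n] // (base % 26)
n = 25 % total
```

6

Transformed code:
n = log(parts)
base = 20 + n + num
num -= parts
parts += 14 // 17
num = n[num]
total = [parts[parts] % (num // parts) for z in parts if parts != z <= parts]
log(parts)
if parts >= parts < num:
    base *= total * n
base = total[n] // (base % 26)
n = 25 % total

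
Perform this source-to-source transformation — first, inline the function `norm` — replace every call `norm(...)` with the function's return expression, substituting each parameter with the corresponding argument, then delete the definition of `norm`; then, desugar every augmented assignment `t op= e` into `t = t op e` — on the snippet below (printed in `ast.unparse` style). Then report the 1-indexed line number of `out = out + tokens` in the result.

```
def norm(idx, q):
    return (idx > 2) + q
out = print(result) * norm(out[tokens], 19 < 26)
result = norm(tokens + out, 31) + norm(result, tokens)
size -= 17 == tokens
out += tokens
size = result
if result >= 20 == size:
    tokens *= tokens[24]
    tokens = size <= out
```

Transformed code:
out = print(result) * ((out[tokens] > 2) + (19 < 26))
result = (tokens + out > 2) + 31 + ((result > 2) + tokens)
size = size - (17 == tokens)
out = out + tokens
size = result
if result >= 20 == size:
    tokens = tokens * tokens[24]
    tokens = size <= out

4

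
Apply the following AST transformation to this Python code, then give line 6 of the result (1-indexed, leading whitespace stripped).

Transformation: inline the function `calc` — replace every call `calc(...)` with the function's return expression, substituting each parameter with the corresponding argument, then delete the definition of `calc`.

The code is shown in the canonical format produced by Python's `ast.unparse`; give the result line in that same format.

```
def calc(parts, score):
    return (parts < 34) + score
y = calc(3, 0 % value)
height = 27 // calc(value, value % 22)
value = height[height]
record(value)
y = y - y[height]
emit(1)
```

emit(1)

Transformed code:
y = (3 < 34) + 0 % value
height = 27 // ((value < 34) + value % 22)
value = height[height]
record(value)
y = y - y[height]
emit(1)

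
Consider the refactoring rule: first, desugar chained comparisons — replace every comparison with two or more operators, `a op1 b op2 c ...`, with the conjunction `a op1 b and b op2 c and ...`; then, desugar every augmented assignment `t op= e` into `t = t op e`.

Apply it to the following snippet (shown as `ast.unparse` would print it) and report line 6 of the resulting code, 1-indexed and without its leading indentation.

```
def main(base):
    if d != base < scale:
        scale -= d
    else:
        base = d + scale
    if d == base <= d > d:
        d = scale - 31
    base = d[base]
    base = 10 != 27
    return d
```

if d == base and base <= d and (d > d):

Transformed code:
def main(base):
    if d != base and base < scale:
        scale = scale - d
    else:
        base = d + scale
    if d == base and base <= d and (d > d):
        d = scale - 31
    base = d[base]
    base = 10 != 27
    return d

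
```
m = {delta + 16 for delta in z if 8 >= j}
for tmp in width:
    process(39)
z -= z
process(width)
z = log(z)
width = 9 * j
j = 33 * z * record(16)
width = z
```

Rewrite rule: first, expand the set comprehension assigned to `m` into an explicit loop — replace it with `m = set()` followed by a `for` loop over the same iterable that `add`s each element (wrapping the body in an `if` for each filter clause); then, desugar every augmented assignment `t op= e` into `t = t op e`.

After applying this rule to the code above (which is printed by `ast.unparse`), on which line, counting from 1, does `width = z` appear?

Transformed code:
m = set()
for delta in z:
    if 8 >= j:
        m.add(delta + 16)
for tmp in width:
    process(39)
z = z - z
process(width)
z = log(z)
width = 9 * j
j = 33 * z * record(16)
width = z

12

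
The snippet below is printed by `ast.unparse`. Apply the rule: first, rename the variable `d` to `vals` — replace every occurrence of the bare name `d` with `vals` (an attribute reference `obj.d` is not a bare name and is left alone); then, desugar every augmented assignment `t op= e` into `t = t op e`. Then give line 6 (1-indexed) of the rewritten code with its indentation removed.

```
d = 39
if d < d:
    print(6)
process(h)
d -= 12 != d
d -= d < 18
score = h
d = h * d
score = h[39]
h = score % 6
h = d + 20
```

Transformed code:
vals = 39
if vals < vals:
    print(6)
process(h)
vals = vals - (12 != vals)
vals = vals - (vals < 18)
score = h
vals = h * vals
score = h[39]
h = score % 6
h = vals + 20

vals = vals - (vals < 18)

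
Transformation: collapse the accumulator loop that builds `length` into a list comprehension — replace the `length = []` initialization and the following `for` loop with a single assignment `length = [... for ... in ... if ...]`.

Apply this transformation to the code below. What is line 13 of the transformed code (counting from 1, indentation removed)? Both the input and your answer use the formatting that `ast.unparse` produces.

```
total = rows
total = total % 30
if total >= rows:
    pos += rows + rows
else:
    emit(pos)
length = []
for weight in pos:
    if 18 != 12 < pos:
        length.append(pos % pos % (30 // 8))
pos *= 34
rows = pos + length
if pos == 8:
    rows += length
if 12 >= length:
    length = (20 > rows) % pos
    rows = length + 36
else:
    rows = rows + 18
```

Transformed code:
total = rows
total = total % 30
if total >= rows:
    pos += rows + rows
else:
    emit(pos)
length = [pos % pos % (30 // 8) for weight in pos if 18 != 12 < pos]
pos *= 34
rows = pos + length
if pos == 8:
    rows += length
if 12 >= length:
    length = (20 > rows) % pos
    rows = length + 36
else:
    rows = rows + 18

length = (20 > rows) % pos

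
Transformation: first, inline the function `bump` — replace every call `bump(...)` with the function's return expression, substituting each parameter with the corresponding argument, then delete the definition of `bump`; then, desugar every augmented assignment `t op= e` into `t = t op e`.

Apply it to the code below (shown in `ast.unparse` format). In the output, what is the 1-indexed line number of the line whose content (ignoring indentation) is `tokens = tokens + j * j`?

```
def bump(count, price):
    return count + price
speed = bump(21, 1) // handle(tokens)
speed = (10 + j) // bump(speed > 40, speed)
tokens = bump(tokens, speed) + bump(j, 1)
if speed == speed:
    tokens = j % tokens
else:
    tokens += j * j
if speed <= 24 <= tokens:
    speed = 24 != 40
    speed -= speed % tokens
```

Transformed code:
speed = (21 + 1) // handle(tokens)
speed = (10 + j) // ((speed > 40) + speed)
tokens = tokens + speed + (j + 1)
if speed == speed:
    tokens = j % tokens
else:
    tokens = tokens + j * j
if speed <= 24 <= tokens:
    speed = 24 != 40
    speed = speed - speed % tokens

7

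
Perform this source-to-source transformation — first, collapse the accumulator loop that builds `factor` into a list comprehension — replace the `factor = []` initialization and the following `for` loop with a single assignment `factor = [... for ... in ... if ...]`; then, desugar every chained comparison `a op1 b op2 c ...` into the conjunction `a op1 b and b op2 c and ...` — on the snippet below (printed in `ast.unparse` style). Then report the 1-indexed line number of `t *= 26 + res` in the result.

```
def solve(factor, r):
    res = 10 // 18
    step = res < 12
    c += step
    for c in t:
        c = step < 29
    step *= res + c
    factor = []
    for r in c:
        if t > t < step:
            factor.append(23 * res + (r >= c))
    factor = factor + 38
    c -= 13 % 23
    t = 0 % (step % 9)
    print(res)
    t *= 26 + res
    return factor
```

13

Transformed code:
def solve(factor, r):
    res = 10 // 18
    step = res < 12
    c += step
    for c in t:
        c = step < 29
    step *= res + c
    factor = [23 * res + (r >= c) for r in c if t > t and t < step]
    factor = factor + 38
    c -= 13 % 23
    t = 0 % (step % 9)
    print(res)
    t *= 26 + res
    return factor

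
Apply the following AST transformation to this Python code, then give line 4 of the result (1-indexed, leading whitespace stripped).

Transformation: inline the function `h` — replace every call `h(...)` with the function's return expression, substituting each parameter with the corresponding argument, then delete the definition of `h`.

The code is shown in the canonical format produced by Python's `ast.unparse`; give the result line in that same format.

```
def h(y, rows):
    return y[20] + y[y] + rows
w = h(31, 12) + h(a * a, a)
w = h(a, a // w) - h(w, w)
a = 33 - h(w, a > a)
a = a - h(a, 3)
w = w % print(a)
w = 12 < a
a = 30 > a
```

a = a - (a[20] + a[a] + 3)

Transformed code:
w = 31[20] + 31[31] + 12 + ((a * a)[20] + (a * a)[a * a] + a)
w = a[20] + a[a] + a // w - (w[20] + w[w] + w)
a = 33 - (w[20] + w[w] + (a > a))
a = a - (a[20] + a[a] + 3)
w = w % print(a)
w = 12 < a
a = 30 > a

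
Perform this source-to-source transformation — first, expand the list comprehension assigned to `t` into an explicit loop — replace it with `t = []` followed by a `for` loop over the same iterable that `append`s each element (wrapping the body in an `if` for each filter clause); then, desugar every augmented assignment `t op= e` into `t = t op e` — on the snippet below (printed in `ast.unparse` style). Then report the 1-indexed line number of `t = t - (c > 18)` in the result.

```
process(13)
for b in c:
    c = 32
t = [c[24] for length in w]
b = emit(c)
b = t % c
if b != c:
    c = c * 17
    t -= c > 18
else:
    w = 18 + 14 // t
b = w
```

11

Transformed code:
process(13)
for b in c:
    c = 32
t = []
for length in w:
    t.append(c[24])
b = emit(c)
b = t % c
if b != c:
    c = c * 17
    t = t - (c > 18)
else:
    w = 18 + 14 // t
b = w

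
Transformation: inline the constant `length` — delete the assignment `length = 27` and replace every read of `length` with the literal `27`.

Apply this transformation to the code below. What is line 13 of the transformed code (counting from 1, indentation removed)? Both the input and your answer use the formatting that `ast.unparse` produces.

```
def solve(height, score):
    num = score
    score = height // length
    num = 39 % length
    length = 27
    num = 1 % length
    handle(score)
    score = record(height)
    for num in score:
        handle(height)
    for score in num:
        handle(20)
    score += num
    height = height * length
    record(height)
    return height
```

height = height * 27

Transformed code:
def solve(height, score):
    num = score
    score = height // 27
    num = 39 % 27
    num = 1 % 27
    handle(score)
    score = record(height)
    for num in score:
        handle(height)
    for score in num:
        handle(20)
    score += num
    height = height * 27
    record(height)
    return height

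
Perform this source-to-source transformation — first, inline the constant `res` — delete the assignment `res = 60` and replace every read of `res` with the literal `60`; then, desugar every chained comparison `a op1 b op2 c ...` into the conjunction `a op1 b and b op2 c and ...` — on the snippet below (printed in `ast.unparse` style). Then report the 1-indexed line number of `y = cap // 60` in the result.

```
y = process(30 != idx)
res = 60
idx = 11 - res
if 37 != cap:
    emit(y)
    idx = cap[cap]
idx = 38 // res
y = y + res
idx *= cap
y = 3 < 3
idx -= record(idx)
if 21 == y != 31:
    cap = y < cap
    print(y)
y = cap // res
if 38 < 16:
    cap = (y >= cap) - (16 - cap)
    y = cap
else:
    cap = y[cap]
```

Transformed code:
y = process(30 != idx)
idx = 11 - 60
if 37 != cap:
    emit(y)
    idx = cap[cap]
idx = 38 // 60
y = y + 60
idx *= cap
y = 3 < 3
idx -= record(idx)
if 21 == y and y != 31:
    cap = y < cap
    print(y)
y = cap // 60
if 38 < 16:
    cap = (y >= cap) - (16 - cap)
    y = cap
else:
    cap = y[cap]

14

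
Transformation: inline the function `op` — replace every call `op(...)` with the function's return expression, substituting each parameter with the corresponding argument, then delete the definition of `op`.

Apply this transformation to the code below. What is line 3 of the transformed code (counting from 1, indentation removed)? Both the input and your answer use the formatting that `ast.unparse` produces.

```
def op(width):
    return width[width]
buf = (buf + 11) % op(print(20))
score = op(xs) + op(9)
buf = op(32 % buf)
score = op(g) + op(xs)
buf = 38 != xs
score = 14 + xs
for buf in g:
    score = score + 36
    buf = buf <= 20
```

buf = (32 % buf)[32 % buf]

Transformed code:
buf = (buf + 11) % print(20)[print(20)]
score = xs[xs] + 9[9]
buf = (32 % buf)[32 % buf]
score = g[g] + xs[xs]
buf = 38 != xs
score = 14 + xs
for buf in g:
    score = score + 36
    buf = buf <= 20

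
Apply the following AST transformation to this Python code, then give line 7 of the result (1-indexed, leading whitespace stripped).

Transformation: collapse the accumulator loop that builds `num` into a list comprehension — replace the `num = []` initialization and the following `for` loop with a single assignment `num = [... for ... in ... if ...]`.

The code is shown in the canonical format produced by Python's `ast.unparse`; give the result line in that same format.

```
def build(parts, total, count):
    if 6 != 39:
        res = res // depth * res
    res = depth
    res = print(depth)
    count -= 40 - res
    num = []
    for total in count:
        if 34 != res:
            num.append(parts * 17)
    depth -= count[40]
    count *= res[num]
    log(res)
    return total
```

Transformed code:
def build(parts, total, count):
    if 6 != 39:
        res = res // depth * res
    res = depth
    res = print(depth)
    count -= 40 - res
    num = [parts * 17 for total in count if 34 != res]
    depth -= count[40]
    count *= res[num]
    log(res)
    return total

num = [parts * 17 for total in count if 34 != res]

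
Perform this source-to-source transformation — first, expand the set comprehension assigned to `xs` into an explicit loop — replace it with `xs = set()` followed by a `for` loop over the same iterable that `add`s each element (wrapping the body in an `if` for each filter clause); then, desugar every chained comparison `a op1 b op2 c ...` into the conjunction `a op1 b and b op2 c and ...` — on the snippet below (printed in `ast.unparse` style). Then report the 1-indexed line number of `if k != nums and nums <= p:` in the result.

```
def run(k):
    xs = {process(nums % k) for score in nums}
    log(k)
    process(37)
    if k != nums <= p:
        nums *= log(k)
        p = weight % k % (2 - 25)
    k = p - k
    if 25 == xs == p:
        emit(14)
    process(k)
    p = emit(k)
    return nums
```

7

Transformed code:
def run(k):
    xs = set()
    for score in nums:
        xs.add(process(nums % k))
    log(k)
    process(37)
    if k != nums and nums <= p:
        nums *= log(k)
        p = weight % k % (2 - 25)
    k = p - k
    if 25 == xs and xs == p:
        emit(14)
    process(k)
    p = emit(k)
    return nums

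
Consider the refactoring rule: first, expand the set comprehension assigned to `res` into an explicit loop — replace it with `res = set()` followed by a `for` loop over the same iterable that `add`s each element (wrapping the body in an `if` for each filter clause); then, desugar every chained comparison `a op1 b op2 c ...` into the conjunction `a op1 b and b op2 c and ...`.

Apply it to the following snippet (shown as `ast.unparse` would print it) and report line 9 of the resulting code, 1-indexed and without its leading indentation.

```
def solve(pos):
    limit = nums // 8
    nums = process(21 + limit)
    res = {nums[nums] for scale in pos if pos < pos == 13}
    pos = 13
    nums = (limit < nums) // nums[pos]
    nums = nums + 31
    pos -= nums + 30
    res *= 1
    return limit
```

Transformed code:
def solve(pos):
    limit = nums // 8
    nums = process(21 + limit)
    res = set()
    for scale in pos:
        if pos < pos and pos == 13:
            res.add(nums[nums])
    pos = 13
    nums = (limit < nums) // nums[pos]
    nums = nums + 31
    pos -= nums + 30
    res *= 1
    return limit

nums = (limit < nums) // nums[pos]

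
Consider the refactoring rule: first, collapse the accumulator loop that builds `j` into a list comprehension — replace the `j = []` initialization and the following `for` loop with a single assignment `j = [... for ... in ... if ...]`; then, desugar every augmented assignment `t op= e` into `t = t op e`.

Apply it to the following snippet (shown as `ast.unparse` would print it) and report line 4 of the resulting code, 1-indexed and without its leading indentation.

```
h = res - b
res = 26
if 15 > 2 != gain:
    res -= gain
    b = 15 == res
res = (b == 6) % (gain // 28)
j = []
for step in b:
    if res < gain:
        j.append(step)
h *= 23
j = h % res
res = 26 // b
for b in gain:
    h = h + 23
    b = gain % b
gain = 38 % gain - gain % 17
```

res = res - gain

Transformed code:
h = res - b
res = 26
if 15 > 2 != gain:
    res = res - gain
    b = 15 == res
res = (b == 6) % (gain // 28)
j = [step for step in b if res < gain]
h = h * 23
j = h % res
res = 26 // b
for b in gain:
    h = h + 23
    b = gain % b
gain = 38 % gain - gain % 17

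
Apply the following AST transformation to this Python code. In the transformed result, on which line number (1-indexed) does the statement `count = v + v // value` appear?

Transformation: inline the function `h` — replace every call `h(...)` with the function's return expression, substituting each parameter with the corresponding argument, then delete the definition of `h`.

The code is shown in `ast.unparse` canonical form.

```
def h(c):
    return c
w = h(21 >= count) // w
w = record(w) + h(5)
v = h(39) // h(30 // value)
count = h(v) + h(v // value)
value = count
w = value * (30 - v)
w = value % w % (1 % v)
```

4

Transformed code:
w = (21 >= count) // w
w = record(w) + 5
v = 39 // (30 // value)
count = v + v // value
value = count
w = value * (30 - v)
w = value % w % (1 % v)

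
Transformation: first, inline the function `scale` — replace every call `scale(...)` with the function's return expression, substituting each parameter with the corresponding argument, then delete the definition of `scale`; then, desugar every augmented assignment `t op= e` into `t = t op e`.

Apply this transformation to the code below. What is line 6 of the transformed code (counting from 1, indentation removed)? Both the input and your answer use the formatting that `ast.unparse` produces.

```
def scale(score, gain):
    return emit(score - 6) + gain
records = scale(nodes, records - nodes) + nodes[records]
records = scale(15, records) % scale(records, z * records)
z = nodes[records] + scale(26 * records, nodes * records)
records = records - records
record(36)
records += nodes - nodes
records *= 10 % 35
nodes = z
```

records = records + (nodes - nodes)

Transformed code:
records = emit(nodes - 6) + (records - nodes) + nodes[records]
records = (emit(15 - 6) + records) % (emit(records - 6) + z * records)
z = nodes[records] + (emit(26 * records - 6) + nodes * records)
records = records - records
record(36)
records = records + (nodes - nodes)
records = records * (10 % 35)
nodes = z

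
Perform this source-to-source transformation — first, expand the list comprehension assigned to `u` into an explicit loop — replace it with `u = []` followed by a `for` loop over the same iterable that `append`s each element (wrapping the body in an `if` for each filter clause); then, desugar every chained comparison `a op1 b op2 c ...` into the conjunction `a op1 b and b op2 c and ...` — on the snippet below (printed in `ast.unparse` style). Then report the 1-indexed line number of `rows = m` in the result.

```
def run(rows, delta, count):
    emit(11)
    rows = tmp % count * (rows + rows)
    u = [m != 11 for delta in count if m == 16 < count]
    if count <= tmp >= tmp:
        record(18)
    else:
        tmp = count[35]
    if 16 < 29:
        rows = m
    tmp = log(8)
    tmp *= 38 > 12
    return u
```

Transformed code:
def run(rows, delta, count):
    emit(11)
    rows = tmp % count * (rows + rows)
    u = []
    for delta in count:
        if m == 16 and 16 < count:
            u.append(m != 11)
    if count <= tmp and tmp >= tmp:
        record(18)
    else:
        tmp = count[35]
    if 16 < 29:
        rows = m
    tmp = log(8)
    tmp *= 38 > 12
    return u

13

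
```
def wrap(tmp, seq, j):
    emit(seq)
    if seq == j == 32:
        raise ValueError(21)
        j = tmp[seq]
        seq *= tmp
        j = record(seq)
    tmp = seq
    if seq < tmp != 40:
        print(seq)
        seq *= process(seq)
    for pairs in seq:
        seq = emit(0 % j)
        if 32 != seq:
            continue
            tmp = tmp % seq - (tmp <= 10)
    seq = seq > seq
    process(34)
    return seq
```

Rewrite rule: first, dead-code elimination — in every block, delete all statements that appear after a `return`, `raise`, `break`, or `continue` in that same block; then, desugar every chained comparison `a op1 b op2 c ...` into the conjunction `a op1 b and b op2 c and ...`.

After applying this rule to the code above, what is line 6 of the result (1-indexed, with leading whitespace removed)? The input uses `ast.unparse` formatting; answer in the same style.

if seq < tmp and tmp != 40:

Transformed code:
def wrap(tmp, seq, j):
    emit(seq)
    if seq == j and j == 32:
        raise ValueError(21)
    tmp = seq
    if seq < tmp and tmp != 40:
        print(seq)
        seq *= process(seq)
    for pairs in seq:
        seq = emit(0 % j)
        if 32 != seq:
            continue
    seq = seq > seq
    process(34)
    return seq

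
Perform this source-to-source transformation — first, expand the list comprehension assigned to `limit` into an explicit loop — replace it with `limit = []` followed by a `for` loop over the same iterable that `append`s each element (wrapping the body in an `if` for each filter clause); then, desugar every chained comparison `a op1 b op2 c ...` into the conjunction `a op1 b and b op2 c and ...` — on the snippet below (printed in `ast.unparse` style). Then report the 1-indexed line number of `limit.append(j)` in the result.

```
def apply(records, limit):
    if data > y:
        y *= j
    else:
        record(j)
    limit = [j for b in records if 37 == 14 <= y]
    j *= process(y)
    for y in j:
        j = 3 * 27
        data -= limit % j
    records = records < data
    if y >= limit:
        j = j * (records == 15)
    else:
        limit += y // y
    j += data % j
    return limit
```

9

Transformed code:
def apply(records, limit):
    if data > y:
        y *= j
    else:
        record(j)
    limit = []
    for b in records:
        if 37 == 14 and 14 <= y:
            limit.append(j)
    j *= process(y)
    for y in j:
        j = 3 * 27
        data -= limit % j
    records = records < data
    if y >= limit:
        j = j * (records == 15)
    else:
        limit += y // y
    j += data % j
    return limit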